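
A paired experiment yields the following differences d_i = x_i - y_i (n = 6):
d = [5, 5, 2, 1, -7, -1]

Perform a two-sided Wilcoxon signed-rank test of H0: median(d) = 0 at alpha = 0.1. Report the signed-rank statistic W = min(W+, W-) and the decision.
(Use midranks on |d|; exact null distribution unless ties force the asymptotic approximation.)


Step 1: Drop any zero differences (none here) and take |d_i|.
|d| = [5, 5, 2, 1, 7, 1]
Step 2: Midrank |d_i| (ties get averaged ranks).
ranks: |5|->4.5, |5|->4.5, |2|->3, |1|->1.5, |7|->6, |1|->1.5
Step 3: Attach original signs; sum ranks with positive sign and with negative sign.
W+ = 4.5 + 4.5 + 3 + 1.5 = 13.5
W- = 6 + 1.5 = 7.5
(Check: W+ + W- = 21 should equal n(n+1)/2 = 21.)
Step 4: Test statistic W = min(W+, W-) = 7.5.
Step 5: Ties in |d|, so use the tie-corrected normal approximation.
        E[W] = n(n+1)/4 = 6*7/4 = 10.5.
        Tie groups: |d|=1 (t=2), |d|=5 (t=2); sum(t^3 - t) = 12.
        Var[W] = n(n+1)(2n+1)/24 - sum(t^3-t)/48 = 546/24 - 12/48 = 22.5.
        z = (W - E[W]) / sqrt(Var[W]) = (7.5 - 10.5) / 4.7434 = -0.6325.
        Two-sided p = 2*Phi(z) = 0.527089.
Step 6: alpha = 0.1. fail to reject H0.

W+ = 13.5, W- = 7.5, W = min = 7.5, p = 0.527089, fail to reject H0.


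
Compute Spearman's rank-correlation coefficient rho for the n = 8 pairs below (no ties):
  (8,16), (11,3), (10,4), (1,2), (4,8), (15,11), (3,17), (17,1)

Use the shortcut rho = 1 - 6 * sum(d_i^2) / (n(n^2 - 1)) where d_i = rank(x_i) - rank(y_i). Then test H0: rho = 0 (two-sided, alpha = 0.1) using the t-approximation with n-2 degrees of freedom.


Step 1: Rank x and y separately (midranks; no ties here).
rank(x): 8->4, 11->6, 10->5, 1->1, 4->3, 15->7, 3->2, 17->8
rank(y): 16->7, 3->3, 4->4, 2->2, 8->5, 11->6, 17->8, 1->1
Step 2: d_i = R_x(i) - R_y(i); compute d_i^2.
  (4-7)^2=9, (6-3)^2=9, (5-4)^2=1, (1-2)^2=1, (3-5)^2=4, (7-6)^2=1, (2-8)^2=36, (8-1)^2=49
sum(d^2) = 110.
Step 3: rho = 1 - 6*110 / (8*(8^2 - 1)) = 1 - 660/504 = -0.309524.
Step 4: Under H0, t = rho * sqrt((n-2)/(1-rho^2)) = -0.7973 ~ t(6).
Step 5: Two-sided p-value from the t-distribution with 6 df = 0.455645.
Step 6: alpha = 0.1. fail to reject H0.

rho = -0.3095, p = 0.455645, fail to reject H0 at alpha = 0.1.


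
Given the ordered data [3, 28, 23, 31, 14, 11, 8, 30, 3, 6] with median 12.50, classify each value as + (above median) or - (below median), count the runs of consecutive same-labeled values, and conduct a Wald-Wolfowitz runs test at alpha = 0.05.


Step 1: Compute median = 12.50; label A = above, B = below.
Labels in order: BAAAABBABB  (n_A = 5, n_B = 5)
Step 2: Count runs R = 5.
Step 3: Under H0 (random ordering), E[R] = 2*n_A*n_B/(n_A+n_B) + 1 = 2*5*5/10 + 1 = 6.0000.
        Var[R] = 2*n_A*n_B*(2*n_A*n_B - n_A - n_B) / ((n_A+n_B)^2 * (n_A+n_B-1)) = 2000/900 = 2.2222.
        SD[R] = 1.4907.
Step 4: Continuity-corrected z = (R + 0.5 - E[R]) / SD[R] = (5 + 0.5 - 6.0000) / 1.4907 = -0.3354.
Step 5: Two-sided p-value via normal approximation = 2*(1 - Phi(|z|)) = 0.737316.
Step 6: alpha = 0.05. fail to reject H0.

R = 5, z = -0.3354, p = 0.737316, fail to reject H0.


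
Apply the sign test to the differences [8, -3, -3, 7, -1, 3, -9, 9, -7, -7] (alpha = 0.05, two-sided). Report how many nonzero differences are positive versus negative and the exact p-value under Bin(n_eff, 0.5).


Step 1: Discard zero differences. Original n = 10; n_eff = number of nonzero differences = 10.
Nonzero differences (with sign): +8, -3, -3, +7, -1, +3, -9, +9, -7, -7
Step 2: Count signs: positive = 4, negative = 6.
Step 3: Under H0: P(positive) = 0.5, so the number of positives S ~ Bin(10, 0.5).
Step 4: Two-sided exact p-value = sum of Bin(10,0.5) probabilities at or below the observed probability = 0.753906.
Step 5: alpha = 0.05. fail to reject H0.

n_eff = 10, pos = 4, neg = 6, p = 0.753906, fail to reject H0.


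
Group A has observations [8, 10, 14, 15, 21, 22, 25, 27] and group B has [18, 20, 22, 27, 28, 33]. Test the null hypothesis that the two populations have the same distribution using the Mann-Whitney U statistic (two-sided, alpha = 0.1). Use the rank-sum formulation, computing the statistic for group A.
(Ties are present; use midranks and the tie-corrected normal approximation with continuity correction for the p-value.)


Step 1: Combine and sort all 14 observations; assign midranks.
sorted (value, group): (8,X), (10,X), (14,X), (15,X), (18,Y), (20,Y), (21,X), (22,X), (22,Y), (25,X), (27,X), (27,Y), (28,Y), (33,Y)
ranks: 8->1, 10->2, 14->3, 15->4, 18->5, 20->6, 21->7, 22->8.5, 22->8.5, 25->10, 27->11.5, 27->11.5, 28->13, 33->14
Step 2: Rank sum for X: R1 = 1 + 2 + 3 + 4 + 7 + 8.5 + 10 + 11.5 = 47.
Step 3: U_X = R1 - n1(n1+1)/2 = 47 - 8*9/2 = 47 - 36 = 11.
       U_Y = n1*n2 - U_X = 48 - 11 = 37.
Step 4: Ties are present, so use the tie-corrected normal approximation (with continuity correction) for the p-value.
Step 5: p-value = 0.105813; compare to alpha = 0.1. fail to reject H0.

U_X = 11, p = 0.105813, fail to reject H0 at alpha = 0.1.


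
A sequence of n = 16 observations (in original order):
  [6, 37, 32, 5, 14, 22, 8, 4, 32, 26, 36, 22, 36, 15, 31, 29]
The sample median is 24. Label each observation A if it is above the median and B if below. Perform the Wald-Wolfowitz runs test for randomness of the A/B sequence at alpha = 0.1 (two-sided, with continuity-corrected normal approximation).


Step 1: Compute median = 24; label A = above, B = below.
Labels in order: BAABBBBBAAABABAA  (n_A = 8, n_B = 8)
Step 2: Count runs R = 8.
Step 3: Under H0 (random ordering), E[R] = 2*n_A*n_B/(n_A+n_B) + 1 = 2*8*8/16 + 1 = 9.0000.
        Var[R] = 2*n_A*n_B*(2*n_A*n_B - n_A - n_B) / ((n_A+n_B)^2 * (n_A+n_B-1)) = 14336/3840 = 3.7333.
        SD[R] = 1.9322.
Step 4: Continuity-corrected z = (R + 0.5 - E[R]) / SD[R] = (8 + 0.5 - 9.0000) / 1.9322 = -0.2588.
Step 5: Two-sided p-value via normal approximation = 2*(1 - Phi(|z|)) = 0.795809.
Step 6: alpha = 0.1. fail to reject H0.

R = 8, z = -0.2588, p = 0.795809, fail to reject H0.


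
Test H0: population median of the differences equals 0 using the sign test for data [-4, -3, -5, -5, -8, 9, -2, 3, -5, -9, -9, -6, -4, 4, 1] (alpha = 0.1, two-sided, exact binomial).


Step 1: Discard zero differences. Original n = 15; n_eff = number of nonzero differences = 15.
Nonzero differences (with sign): -4, -3, -5, -5, -8, +9, -2, +3, -5, -9, -9, -6, -4, +4, +1
Step 2: Count signs: positive = 4, negative = 11.
Step 3: Under H0: P(positive) = 0.5, so the number of positives S ~ Bin(15, 0.5).
Step 4: Two-sided exact p-value = sum of Bin(15,0.5) probabilities at or below the observed probability = 0.118469.
Step 5: alpha = 0.1. fail to reject H0.

n_eff = 15, pos = 4, neg = 11, p = 0.118469, fail to reject H0.


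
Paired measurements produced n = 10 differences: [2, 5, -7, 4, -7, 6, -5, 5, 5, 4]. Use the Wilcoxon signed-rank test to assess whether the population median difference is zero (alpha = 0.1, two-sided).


Step 1: Drop any zero differences (none here) and take |d_i|.
|d| = [2, 5, 7, 4, 7, 6, 5, 5, 5, 4]
Step 2: Midrank |d_i| (ties get averaged ranks).
ranks: |2|->1, |5|->5.5, |7|->9.5, |4|->2.5, |7|->9.5, |6|->8, |5|->5.5, |5|->5.5, |5|->5.5, |4|->2.5
Step 3: Attach original signs; sum ranks with positive sign and with negative sign.
W+ = 1 + 5.5 + 2.5 + 8 + 5.5 + 5.5 + 2.5 = 30.5
W- = 9.5 + 9.5 + 5.5 = 24.5
(Check: W+ + W- = 55 should equal n(n+1)/2 = 55.)
Step 4: Test statistic W = min(W+, W-) = 24.5.
Step 5: Ties in |d|, so use the tie-corrected normal approximation.
        E[W] = n(n+1)/4 = 10*11/4 = 27.5.
        Tie groups: |d|=4 (t=2), |d|=5 (t=4), |d|=7 (t=2); sum(t^3 - t) = 72.
        Var[W] = n(n+1)(2n+1)/24 - sum(t^3-t)/48 = 2310/24 - 72/48 = 94.75.
        z = (W - E[W]) / sqrt(Var[W]) = (24.5 - 27.5) / 9.7340 = -0.3082.
        Two-sided p = 2*Phi(z) = 0.757931.
Step 6: alpha = 0.1. fail to reject H0.

W+ = 30.5, W- = 24.5, W = min = 24.5, p = 0.757931, fail to reject H0.


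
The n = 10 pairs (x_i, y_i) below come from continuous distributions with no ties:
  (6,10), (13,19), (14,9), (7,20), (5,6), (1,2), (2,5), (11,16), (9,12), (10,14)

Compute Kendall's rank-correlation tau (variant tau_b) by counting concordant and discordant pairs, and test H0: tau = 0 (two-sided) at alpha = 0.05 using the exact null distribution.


Step 1: Enumerate the 45 unordered pairs (i,j) with i<j and classify each by sign(x_j-x_i) * sign(y_j-y_i).
  (1,2):dx=+7,dy=+9->C; (1,3):dx=+8,dy=-1->D; (1,4):dx=+1,dy=+10->C; (1,5):dx=-1,dy=-4->C
  (1,6):dx=-5,dy=-8->C; (1,7):dx=-4,dy=-5->C; (1,8):dx=+5,dy=+6->C; (1,9):dx=+3,dy=+2->C
  (1,10):dx=+4,dy=+4->C; (2,3):dx=+1,dy=-10->D; (2,4):dx=-6,dy=+1->D; (2,5):dx=-8,dy=-13->C
  (2,6):dx=-12,dy=-17->C; (2,7):dx=-11,dy=-14->C; (2,8):dx=-2,dy=-3->C; (2,9):dx=-4,dy=-7->C
  (2,10):dx=-3,dy=-5->C; (3,4):dx=-7,dy=+11->D; (3,5):dx=-9,dy=-3->C; (3,6):dx=-13,dy=-7->C
  (3,7):dx=-12,dy=-4->C; (3,8):dx=-3,dy=+7->D; (3,9):dx=-5,dy=+3->D; (3,10):dx=-4,dy=+5->D
  (4,5):dx=-2,dy=-14->C; (4,6):dx=-6,dy=-18->C; (4,7):dx=-5,dy=-15->C; (4,8):dx=+4,dy=-4->D
  (4,9):dx=+2,dy=-8->D; (4,10):dx=+3,dy=-6->D; (5,6):dx=-4,dy=-4->C; (5,7):dx=-3,dy=-1->C
  (5,8):dx=+6,dy=+10->C; (5,9):dx=+4,dy=+6->C; (5,10):dx=+5,dy=+8->C; (6,7):dx=+1,dy=+3->C
  (6,8):dx=+10,dy=+14->C; (6,9):dx=+8,dy=+10->C; (6,10):dx=+9,dy=+12->C; (7,8):dx=+9,dy=+11->C
  (7,9):dx=+7,dy=+7->C; (7,10):dx=+8,dy=+9->C; (8,9):dx=-2,dy=-4->C; (8,10):dx=-1,dy=-2->C
  (9,10):dx=+1,dy=+2->C
Step 2: C = 35, D = 10, total pairs = 45.
Step 3: tau = (C - D)/(n(n-1)/2) = (35 - 10)/45 = 0.555556.
Step 4: Exact two-sided p-value (enumerate n! = 3628800 permutations of y under H0): p = 0.028609.
Step 5: alpha = 0.05. reject H0.

tau_b = 0.5556 (C=35, D=10), p = 0.028609, reject H0.


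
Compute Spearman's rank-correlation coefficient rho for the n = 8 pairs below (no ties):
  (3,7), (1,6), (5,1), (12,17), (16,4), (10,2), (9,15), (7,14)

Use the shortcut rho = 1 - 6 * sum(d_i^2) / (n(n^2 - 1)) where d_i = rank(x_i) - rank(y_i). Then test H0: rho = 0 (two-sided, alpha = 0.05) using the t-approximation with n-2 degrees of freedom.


Step 1: Rank x and y separately (midranks; no ties here).
rank(x): 3->2, 1->1, 5->3, 12->7, 16->8, 10->6, 9->5, 7->4
rank(y): 7->5, 6->4, 1->1, 17->8, 4->3, 2->2, 15->7, 14->6
Step 2: d_i = R_x(i) - R_y(i); compute d_i^2.
  (2-5)^2=9, (1-4)^2=9, (3-1)^2=4, (7-8)^2=1, (8-3)^2=25, (6-2)^2=16, (5-7)^2=4, (4-6)^2=4
sum(d^2) = 72.
Step 3: rho = 1 - 6*72 / (8*(8^2 - 1)) = 1 - 432/504 = 0.142857.
Step 4: Under H0, t = rho * sqrt((n-2)/(1-rho^2)) = 0.3536 ~ t(6).
Step 5: Two-sided p-value from the t-distribution with 6 df = 0.735765.
Step 6: alpha = 0.05. fail to reject H0.

rho = 0.1429, p = 0.735765, fail to reject H0 at alpha = 0.05.


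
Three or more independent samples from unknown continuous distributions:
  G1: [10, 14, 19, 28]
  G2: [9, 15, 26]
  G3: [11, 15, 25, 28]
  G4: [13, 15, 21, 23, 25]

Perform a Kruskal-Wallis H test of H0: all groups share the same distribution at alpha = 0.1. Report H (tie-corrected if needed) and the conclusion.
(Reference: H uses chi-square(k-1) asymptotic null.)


Step 1: Combine all N = 16 observations and assign midranks.
sorted (value, group, rank): (9,G2,1), (10,G1,2), (11,G3,3), (13,G4,4), (14,G1,5), (15,G2,7), (15,G3,7), (15,G4,7), (19,G1,9), (21,G4,10), (23,G4,11), (25,G3,12.5), (25,G4,12.5), (26,G2,14), (28,G1,15.5), (28,G3,15.5)
Step 2: Sum ranks within each group.
R_1 = 31.5 (n_1 = 4)
R_2 = 22 (n_2 = 3)
R_3 = 38 (n_3 = 4)
R_4 = 44.5 (n_4 = 5)
Step 3: H = 12/(N(N+1)) * sum(R_i^2/n_i) - 3(N+1)
     = 12/(16*17) * (31.5^2/4 + 22^2/3 + 38^2/4 + 44.5^2/5) - 3*17
     = 0.044118 * 1166.45 - 51
     = 0.460846.
Step 4: Ties present; correction factor C = 1 - 36/(16^3 - 16) = 0.991176. Corrected H = 0.460846 / 0.991176 = 0.464948.
Step 5: Under H0, H ~ chi^2(3); p-value = 0.926522.
Step 6: alpha = 0.1. fail to reject H0.

H = 0.4649, df = 3, p = 0.926522, fail to reject H0.


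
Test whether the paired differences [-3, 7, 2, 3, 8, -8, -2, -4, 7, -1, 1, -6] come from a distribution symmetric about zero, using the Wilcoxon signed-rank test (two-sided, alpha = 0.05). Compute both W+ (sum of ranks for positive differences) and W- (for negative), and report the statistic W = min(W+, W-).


Step 1: Drop any zero differences (none here) and take |d_i|.
|d| = [3, 7, 2, 3, 8, 8, 2, 4, 7, 1, 1, 6]
Step 2: Midrank |d_i| (ties get averaged ranks).
ranks: |3|->5.5, |7|->9.5, |2|->3.5, |3|->5.5, |8|->11.5, |8|->11.5, |2|->3.5, |4|->7, |7|->9.5, |1|->1.5, |1|->1.5, |6|->8
Step 3: Attach original signs; sum ranks with positive sign and with negative sign.
W+ = 9.5 + 3.5 + 5.5 + 11.5 + 9.5 + 1.5 = 41
W- = 5.5 + 11.5 + 3.5 + 7 + 1.5 + 8 = 37
(Check: W+ + W- = 78 should equal n(n+1)/2 = 78.)
Step 4: Test statistic W = min(W+, W-) = 37.
Step 5: Ties in |d|, so use the tie-corrected normal approximation.
        E[W] = n(n+1)/4 = 12*13/4 = 39.
        Tie groups: |d|=1 (t=2), |d|=2 (t=2), |d|=3 (t=2), |d|=7 (t=2), |d|=8 (t=2); sum(t^3 - t) = 30.
        Var[W] = n(n+1)(2n+1)/24 - sum(t^3-t)/48 = 3900/24 - 30/48 = 161.875.
        z = (W - E[W]) / sqrt(Var[W]) = (37 - 39) / 12.7230 = -0.1572.
        Two-sided p = 2*Phi(z) = 0.875091.
Step 6: alpha = 0.05. fail to reject H0.

W+ = 41, W- = 37, W = min = 37, p = 0.875091, fail to reject H0.


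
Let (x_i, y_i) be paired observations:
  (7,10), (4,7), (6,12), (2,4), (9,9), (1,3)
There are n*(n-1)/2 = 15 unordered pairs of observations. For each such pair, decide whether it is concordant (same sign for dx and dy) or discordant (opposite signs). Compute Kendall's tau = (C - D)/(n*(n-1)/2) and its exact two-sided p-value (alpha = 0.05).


Step 1: Enumerate the 15 unordered pairs (i,j) with i<j and classify each by sign(x_j-x_i) * sign(y_j-y_i).
  (1,2):dx=-3,dy=-3->C; (1,3):dx=-1,dy=+2->D; (1,4):dx=-5,dy=-6->C; (1,5):dx=+2,dy=-1->D
  (1,6):dx=-6,dy=-7->C; (2,3):dx=+2,dy=+5->C; (2,4):dx=-2,dy=-3->C; (2,5):dx=+5,dy=+2->C
  (2,6):dx=-3,dy=-4->C; (3,4):dx=-4,dy=-8->C; (3,5):dx=+3,dy=-3->D; (3,6):dx=-5,dy=-9->C
  (4,5):dx=+7,dy=+5->C; (4,6):dx=-1,dy=-1->C; (5,6):dx=-8,dy=-6->C
Step 2: C = 12, D = 3, total pairs = 15.
Step 3: tau = (C - D)/(n(n-1)/2) = (12 - 3)/15 = 0.600000.
Step 4: Exact two-sided p-value (enumerate n! = 720 permutations of y under H0): p = 0.136111.
Step 5: alpha = 0.05. fail to reject H0.

tau_b = 0.6000 (C=12, D=3), p = 0.136111, fail to reject H0.


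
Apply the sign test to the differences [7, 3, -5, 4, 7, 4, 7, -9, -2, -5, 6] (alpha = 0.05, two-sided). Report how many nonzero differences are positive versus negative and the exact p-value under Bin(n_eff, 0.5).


Step 1: Discard zero differences. Original n = 11; n_eff = number of nonzero differences = 11.
Nonzero differences (with sign): +7, +3, -5, +4, +7, +4, +7, -9, -2, -5, +6
Step 2: Count signs: positive = 7, negative = 4.
Step 3: Under H0: P(positive) = 0.5, so the number of positives S ~ Bin(11, 0.5).
Step 4: Two-sided exact p-value = sum of Bin(11,0.5) probabilities at or below the observed probability = 0.548828.
Step 5: alpha = 0.05. fail to reject H0.

n_eff = 11, pos = 7, neg = 4, p = 0.548828, fail to reject H0.


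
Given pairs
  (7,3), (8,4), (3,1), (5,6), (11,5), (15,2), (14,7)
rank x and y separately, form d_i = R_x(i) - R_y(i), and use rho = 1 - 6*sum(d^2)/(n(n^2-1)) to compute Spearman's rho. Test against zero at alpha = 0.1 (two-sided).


Step 1: Rank x and y separately (midranks; no ties here).
rank(x): 7->3, 8->4, 3->1, 5->2, 11->5, 15->7, 14->6
rank(y): 3->3, 4->4, 1->1, 6->6, 5->5, 2->2, 7->7
Step 2: d_i = R_x(i) - R_y(i); compute d_i^2.
  (3-3)^2=0, (4-4)^2=0, (1-1)^2=0, (2-6)^2=16, (5-5)^2=0, (7-2)^2=25, (6-7)^2=1
sum(d^2) = 42.
Step 3: rho = 1 - 6*42 / (7*(7^2 - 1)) = 1 - 252/336 = 0.250000.
Step 4: Under H0, t = rho * sqrt((n-2)/(1-rho^2)) = 0.5774 ~ t(5).
Step 5: Two-sided p-value from the t-distribution with 5 df = 0.588724.
Step 6: alpha = 0.1. fail to reject H0.

rho = 0.2500, p = 0.588724, fail to reject H0 at alpha = 0.1.


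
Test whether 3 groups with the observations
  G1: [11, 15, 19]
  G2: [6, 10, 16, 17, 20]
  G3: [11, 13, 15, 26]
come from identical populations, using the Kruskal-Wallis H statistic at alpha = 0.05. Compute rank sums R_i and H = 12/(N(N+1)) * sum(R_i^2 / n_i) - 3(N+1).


Step 1: Combine all N = 12 observations and assign midranks.
sorted (value, group, rank): (6,G2,1), (10,G2,2), (11,G1,3.5), (11,G3,3.5), (13,G3,5), (15,G1,6.5), (15,G3,6.5), (16,G2,8), (17,G2,9), (19,G1,10), (20,G2,11), (26,G3,12)
Step 2: Sum ranks within each group.
R_1 = 20 (n_1 = 3)
R_2 = 31 (n_2 = 5)
R_3 = 27 (n_3 = 4)
Step 3: H = 12/(N(N+1)) * sum(R_i^2/n_i) - 3(N+1)
     = 12/(12*13) * (20^2/3 + 31^2/5 + 27^2/4) - 3*13
     = 0.076923 * 507.783 - 39
     = 0.060256.
Step 4: Ties present; correction factor C = 1 - 12/(12^3 - 12) = 0.993007. Corrected H = 0.060256 / 0.993007 = 0.060681.
Step 5: Under H0, H ~ chi^2(2); p-value = 0.970115.
Step 6: alpha = 0.05. fail to reject H0.

H = 0.0607, df = 2, p = 0.970115, fail to reject H0.


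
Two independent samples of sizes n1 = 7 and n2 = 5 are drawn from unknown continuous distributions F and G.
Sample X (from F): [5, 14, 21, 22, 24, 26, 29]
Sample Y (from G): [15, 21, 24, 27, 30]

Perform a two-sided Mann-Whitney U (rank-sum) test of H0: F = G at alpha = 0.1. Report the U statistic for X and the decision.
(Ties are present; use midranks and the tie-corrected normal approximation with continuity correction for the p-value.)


Step 1: Combine and sort all 12 observations; assign midranks.
sorted (value, group): (5,X), (14,X), (15,Y), (21,X), (21,Y), (22,X), (24,X), (24,Y), (26,X), (27,Y), (29,X), (30,Y)
ranks: 5->1, 14->2, 15->3, 21->4.5, 21->4.5, 22->6, 24->7.5, 24->7.5, 26->9, 27->10, 29->11, 30->12
Step 2: Rank sum for X: R1 = 1 + 2 + 4.5 + 6 + 7.5 + 9 + 11 = 41.
Step 3: U_X = R1 - n1(n1+1)/2 = 41 - 7*8/2 = 41 - 28 = 13.
       U_Y = n1*n2 - U_X = 35 - 13 = 22.
Step 4: Ties are present, so use the tie-corrected normal approximation (with continuity correction) for the p-value.
Step 5: p-value = 0.514478; compare to alpha = 0.1. fail to reject H0.

U_X = 13, p = 0.514478, fail to reject H0 at alpha = 0.1.


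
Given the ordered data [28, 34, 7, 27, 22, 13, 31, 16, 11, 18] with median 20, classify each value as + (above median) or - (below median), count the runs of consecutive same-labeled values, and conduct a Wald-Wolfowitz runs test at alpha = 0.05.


Step 1: Compute median = 20; label A = above, B = below.
Labels in order: AABAABABBB  (n_A = 5, n_B = 5)
Step 2: Count runs R = 6.
Step 3: Under H0 (random ordering), E[R] = 2*n_A*n_B/(n_A+n_B) + 1 = 2*5*5/10 + 1 = 6.0000.
        Var[R] = 2*n_A*n_B*(2*n_A*n_B - n_A - n_B) / ((n_A+n_B)^2 * (n_A+n_B-1)) = 2000/900 = 2.2222.
        SD[R] = 1.4907.
Step 4: R = E[R], so z = 0 with no continuity correction.
Step 5: Two-sided p-value via normal approximation = 2*(1 - Phi(|z|)) = 1.000000.
Step 6: alpha = 0.05. fail to reject H0.

R = 6, z = 0.0000, p = 1.000000, fail to reject H0.


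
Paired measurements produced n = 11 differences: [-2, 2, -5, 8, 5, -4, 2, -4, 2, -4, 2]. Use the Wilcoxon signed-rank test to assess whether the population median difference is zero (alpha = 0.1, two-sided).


Step 1: Drop any zero differences (none here) and take |d_i|.
|d| = [2, 2, 5, 8, 5, 4, 2, 4, 2, 4, 2]
Step 2: Midrank |d_i| (ties get averaged ranks).
ranks: |2|->3, |2|->3, |5|->9.5, |8|->11, |5|->9.5, |4|->7, |2|->3, |4|->7, |2|->3, |4|->7, |2|->3
Step 3: Attach original signs; sum ranks with positive sign and with negative sign.
W+ = 3 + 11 + 9.5 + 3 + 3 + 3 = 32.5
W- = 3 + 9.5 + 7 + 7 + 7 = 33.5
(Check: W+ + W- = 66 should equal n(n+1)/2 = 66.)
Step 4: Test statistic W = min(W+, W-) = 32.5.
Step 5: Ties in |d|, so use the tie-corrected normal approximation.
        E[W] = n(n+1)/4 = 11*12/4 = 33.
        Tie groups: |d|=2 (t=5), |d|=4 (t=3), |d|=5 (t=2); sum(t^3 - t) = 150.
        Var[W] = n(n+1)(2n+1)/24 - sum(t^3-t)/48 = 3036/24 - 150/48 = 123.375.
        z = (W - E[W]) / sqrt(Var[W]) = (32.5 - 33) / 11.1074 = -0.0450.
        Two-sided p = 2*Phi(z) = 0.964095.
Step 6: alpha = 0.1. fail to reject H0.

W+ = 32.5, W- = 33.5, W = min = 32.5, p = 0.964095, fail to reject H0.


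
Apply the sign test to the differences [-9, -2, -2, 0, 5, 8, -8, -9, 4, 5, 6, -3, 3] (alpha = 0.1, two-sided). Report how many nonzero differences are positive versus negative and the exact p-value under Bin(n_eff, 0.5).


Step 1: Discard zero differences. Original n = 13; n_eff = number of nonzero differences = 12.
Nonzero differences (with sign): -9, -2, -2, +5, +8, -8, -9, +4, +5, +6, -3, +3
Step 2: Count signs: positive = 6, negative = 6.
Step 3: Under H0: P(positive) = 0.5, so the number of positives S ~ Bin(12, 0.5).
Step 4: Two-sided exact p-value = sum of Bin(12,0.5) probabilities at or below the observed probability = 1.000000.
Step 5: alpha = 0.1. fail to reject H0.

n_eff = 12, pos = 6, neg = 6, p = 1.000000, fail to reject H0.


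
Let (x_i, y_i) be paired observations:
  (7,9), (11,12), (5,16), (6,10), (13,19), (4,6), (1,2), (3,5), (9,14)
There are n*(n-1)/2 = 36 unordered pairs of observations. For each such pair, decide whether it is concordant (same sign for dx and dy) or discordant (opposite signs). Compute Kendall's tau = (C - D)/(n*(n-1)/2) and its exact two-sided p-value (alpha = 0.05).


Step 1: Enumerate the 36 unordered pairs (i,j) with i<j and classify each by sign(x_j-x_i) * sign(y_j-y_i).
  (1,2):dx=+4,dy=+3->C; (1,3):dx=-2,dy=+7->D; (1,4):dx=-1,dy=+1->D; (1,5):dx=+6,dy=+10->C
  (1,6):dx=-3,dy=-3->C; (1,7):dx=-6,dy=-7->C; (1,8):dx=-4,dy=-4->C; (1,9):dx=+2,dy=+5->C
  (2,3):dx=-6,dy=+4->D; (2,4):dx=-5,dy=-2->C; (2,5):dx=+2,dy=+7->C; (2,6):dx=-7,dy=-6->C
  (2,7):dx=-10,dy=-10->C; (2,8):dx=-8,dy=-7->C; (2,9):dx=-2,dy=+2->D; (3,4):dx=+1,dy=-6->D
  (3,5):dx=+8,dy=+3->C; (3,6):dx=-1,dy=-10->C; (3,7):dx=-4,dy=-14->C; (3,8):dx=-2,dy=-11->C
  (3,9):dx=+4,dy=-2->D; (4,5):dx=+7,dy=+9->C; (4,6):dx=-2,dy=-4->C; (4,7):dx=-5,dy=-8->C
  (4,8):dx=-3,dy=-5->C; (4,9):dx=+3,dy=+4->C; (5,6):dx=-9,dy=-13->C; (5,7):dx=-12,dy=-17->C
  (5,8):dx=-10,dy=-14->C; (5,9):dx=-4,dy=-5->C; (6,7):dx=-3,dy=-4->C; (6,8):dx=-1,dy=-1->C
  (6,9):dx=+5,dy=+8->C; (7,8):dx=+2,dy=+3->C; (7,9):dx=+8,dy=+12->C; (8,9):dx=+6,dy=+9->C
Step 2: C = 30, D = 6, total pairs = 36.
Step 3: tau = (C - D)/(n(n-1)/2) = (30 - 6)/36 = 0.666667.
Step 4: Exact two-sided p-value (enumerate n! = 362880 permutations of y under H0): p = 0.012665.
Step 5: alpha = 0.05. reject H0.

tau_b = 0.6667 (C=30, D=6), p = 0.012665, reject H0.


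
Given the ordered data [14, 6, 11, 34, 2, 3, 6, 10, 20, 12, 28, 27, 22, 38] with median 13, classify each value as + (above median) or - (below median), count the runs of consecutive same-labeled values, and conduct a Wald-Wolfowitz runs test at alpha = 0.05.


Step 1: Compute median = 13; label A = above, B = below.
Labels in order: ABBABBBBABAAAA  (n_A = 7, n_B = 7)
Step 2: Count runs R = 7.
Step 3: Under H0 (random ordering), E[R] = 2*n_A*n_B/(n_A+n_B) + 1 = 2*7*7/14 + 1 = 8.0000.
        Var[R] = 2*n_A*n_B*(2*n_A*n_B - n_A - n_B) / ((n_A+n_B)^2 * (n_A+n_B-1)) = 8232/2548 = 3.2308.
        SD[R] = 1.7974.
Step 4: Continuity-corrected z = (R + 0.5 - E[R]) / SD[R] = (7 + 0.5 - 8.0000) / 1.7974 = -0.2782.
Step 5: Two-sided p-value via normal approximation = 2*(1 - Phi(|z|)) = 0.780879.
Step 6: alpha = 0.05. fail to reject H0.

R = 7, z = -0.2782, p = 0.780879, fail to reject H0.


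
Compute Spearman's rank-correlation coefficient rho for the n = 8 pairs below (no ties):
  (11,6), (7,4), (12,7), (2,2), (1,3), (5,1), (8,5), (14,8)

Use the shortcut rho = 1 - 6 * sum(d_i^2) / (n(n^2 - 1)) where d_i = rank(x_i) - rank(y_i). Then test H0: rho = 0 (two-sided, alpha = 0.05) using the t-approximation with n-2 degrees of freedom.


Step 1: Rank x and y separately (midranks; no ties here).
rank(x): 11->6, 7->4, 12->7, 2->2, 1->1, 5->3, 8->5, 14->8
rank(y): 6->6, 4->4, 7->7, 2->2, 3->3, 1->1, 5->5, 8->8
Step 2: d_i = R_x(i) - R_y(i); compute d_i^2.
  (6-6)^2=0, (4-4)^2=0, (7-7)^2=0, (2-2)^2=0, (1-3)^2=4, (3-1)^2=4, (5-5)^2=0, (8-8)^2=0
sum(d^2) = 8.
Step 3: rho = 1 - 6*8 / (8*(8^2 - 1)) = 1 - 48/504 = 0.904762.
Step 4: Under H0, t = rho * sqrt((n-2)/(1-rho^2)) = 5.2034 ~ t(6).
Step 5: Two-sided p-value from the t-distribution with 6 df = 0.002008.
Step 6: alpha = 0.05. reject H0.

rho = 0.9048, p = 0.002008, reject H0 at alpha = 0.05.


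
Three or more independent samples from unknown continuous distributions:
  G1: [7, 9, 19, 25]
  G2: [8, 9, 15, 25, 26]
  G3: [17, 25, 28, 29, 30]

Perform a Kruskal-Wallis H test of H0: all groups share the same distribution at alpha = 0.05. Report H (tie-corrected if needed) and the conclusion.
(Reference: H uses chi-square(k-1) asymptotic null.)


Step 1: Combine all N = 14 observations and assign midranks.
sorted (value, group, rank): (7,G1,1), (8,G2,2), (9,G1,3.5), (9,G2,3.5), (15,G2,5), (17,G3,6), (19,G1,7), (25,G1,9), (25,G2,9), (25,G3,9), (26,G2,11), (28,G3,12), (29,G3,13), (30,G3,14)
Step 2: Sum ranks within each group.
R_1 = 20.5 (n_1 = 4)
R_2 = 30.5 (n_2 = 5)
R_3 = 54 (n_3 = 5)
Step 3: H = 12/(N(N+1)) * sum(R_i^2/n_i) - 3(N+1)
     = 12/(14*15) * (20.5^2/4 + 30.5^2/5 + 54^2/5) - 3*15
     = 0.057143 * 874.312 - 45
     = 4.960714.
Step 4: Ties present; correction factor C = 1 - 30/(14^3 - 14) = 0.989011. Corrected H = 4.960714 / 0.989011 = 5.015833.
Step 5: Under H0, H ~ chi^2(2); p-value = 0.081438.
Step 6: alpha = 0.05. fail to reject H0.

H = 5.0158, df = 2, p = 0.081438, fail to reject H0.


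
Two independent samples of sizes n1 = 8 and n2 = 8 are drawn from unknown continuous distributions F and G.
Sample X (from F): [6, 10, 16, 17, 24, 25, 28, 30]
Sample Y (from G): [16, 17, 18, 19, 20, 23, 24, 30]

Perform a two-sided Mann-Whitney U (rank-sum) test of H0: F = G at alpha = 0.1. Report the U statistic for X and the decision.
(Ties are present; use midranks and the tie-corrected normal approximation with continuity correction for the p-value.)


Step 1: Combine and sort all 16 observations; assign midranks.
sorted (value, group): (6,X), (10,X), (16,X), (16,Y), (17,X), (17,Y), (18,Y), (19,Y), (20,Y), (23,Y), (24,X), (24,Y), (25,X), (28,X), (30,X), (30,Y)
ranks: 6->1, 10->2, 16->3.5, 16->3.5, 17->5.5, 17->5.5, 18->7, 19->8, 20->9, 23->10, 24->11.5, 24->11.5, 25->13, 28->14, 30->15.5, 30->15.5
Step 2: Rank sum for X: R1 = 1 + 2 + 3.5 + 5.5 + 11.5 + 13 + 14 + 15.5 = 66.
Step 3: U_X = R1 - n1(n1+1)/2 = 66 - 8*9/2 = 66 - 36 = 30.
       U_Y = n1*n2 - U_X = 64 - 30 = 34.
Step 4: Ties are present, so use the tie-corrected normal approximation (with continuity correction) for the p-value.
Step 5: p-value = 0.874459; compare to alpha = 0.1. fail to reject H0.

U_X = 30, p = 0.874459, fail to reject H0 at alpha = 0.1.


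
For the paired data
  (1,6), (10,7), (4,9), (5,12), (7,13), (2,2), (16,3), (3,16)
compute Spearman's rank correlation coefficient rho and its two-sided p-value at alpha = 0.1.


Step 1: Rank x and y separately (midranks; no ties here).
rank(x): 1->1, 10->7, 4->4, 5->5, 7->6, 2->2, 16->8, 3->3
rank(y): 6->3, 7->4, 9->5, 12->6, 13->7, 2->1, 3->2, 16->8
Step 2: d_i = R_x(i) - R_y(i); compute d_i^2.
  (1-3)^2=4, (7-4)^2=9, (4-5)^2=1, (5-6)^2=1, (6-7)^2=1, (2-1)^2=1, (8-2)^2=36, (3-8)^2=25
sum(d^2) = 78.
Step 3: rho = 1 - 6*78 / (8*(8^2 - 1)) = 1 - 468/504 = 0.071429.
Step 4: Under H0, t = rho * sqrt((n-2)/(1-rho^2)) = 0.1754 ~ t(6).
Step 5: Two-sided p-value from the t-distribution with 6 df = 0.866526.
Step 6: alpha = 0.1. fail to reject H0.

rho = 0.0714, p = 0.866526, fail to reject H0 at alpha = 0.1.


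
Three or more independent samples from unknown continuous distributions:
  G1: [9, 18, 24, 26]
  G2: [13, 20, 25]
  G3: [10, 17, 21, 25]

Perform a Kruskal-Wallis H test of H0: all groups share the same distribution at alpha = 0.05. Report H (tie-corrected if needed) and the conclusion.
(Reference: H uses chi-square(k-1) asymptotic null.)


Step 1: Combine all N = 11 observations and assign midranks.
sorted (value, group, rank): (9,G1,1), (10,G3,2), (13,G2,3), (17,G3,4), (18,G1,5), (20,G2,6), (21,G3,7), (24,G1,8), (25,G2,9.5), (25,G3,9.5), (26,G1,11)
Step 2: Sum ranks within each group.
R_1 = 25 (n_1 = 4)
R_2 = 18.5 (n_2 = 3)
R_3 = 22.5 (n_3 = 4)
Step 3: H = 12/(N(N+1)) * sum(R_i^2/n_i) - 3(N+1)
     = 12/(11*12) * (25^2/4 + 18.5^2/3 + 22.5^2/4) - 3*12
     = 0.090909 * 396.896 - 36
     = 0.081439.
Step 4: Ties present; correction factor C = 1 - 6/(11^3 - 11) = 0.995455. Corrected H = 0.081439 / 0.995455 = 0.081811.
Step 5: Under H0, H ~ chi^2(2); p-value = 0.959920.
Step 6: alpha = 0.05. fail to reject H0.

H = 0.0818, df = 2, p = 0.959920, fail to reject H0.


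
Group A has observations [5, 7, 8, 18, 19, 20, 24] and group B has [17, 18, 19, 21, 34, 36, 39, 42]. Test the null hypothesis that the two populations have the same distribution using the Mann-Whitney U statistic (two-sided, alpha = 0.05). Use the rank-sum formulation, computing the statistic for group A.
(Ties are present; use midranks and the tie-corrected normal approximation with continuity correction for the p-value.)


Step 1: Combine and sort all 15 observations; assign midranks.
sorted (value, group): (5,X), (7,X), (8,X), (17,Y), (18,X), (18,Y), (19,X), (19,Y), (20,X), (21,Y), (24,X), (34,Y), (36,Y), (39,Y), (42,Y)
ranks: 5->1, 7->2, 8->3, 17->4, 18->5.5, 18->5.5, 19->7.5, 19->7.5, 20->9, 21->10, 24->11, 34->12, 36->13, 39->14, 42->15
Step 2: Rank sum for X: R1 = 1 + 2 + 3 + 5.5 + 7.5 + 9 + 11 = 39.
Step 3: U_X = R1 - n1(n1+1)/2 = 39 - 7*8/2 = 39 - 28 = 11.
       U_Y = n1*n2 - U_X = 56 - 11 = 45.
Step 4: Ties are present, so use the tie-corrected normal approximation (with continuity correction) for the p-value.
Step 5: p-value = 0.055758; compare to alpha = 0.05. fail to reject H0.

U_X = 11, p = 0.055758, fail to reject H0 at alpha = 0.05.


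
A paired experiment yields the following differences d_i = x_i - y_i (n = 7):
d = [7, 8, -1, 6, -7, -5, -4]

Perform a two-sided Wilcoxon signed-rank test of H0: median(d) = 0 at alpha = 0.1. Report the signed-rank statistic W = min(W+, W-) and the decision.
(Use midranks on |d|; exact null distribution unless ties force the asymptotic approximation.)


Step 1: Drop any zero differences (none here) and take |d_i|.
|d| = [7, 8, 1, 6, 7, 5, 4]
Step 2: Midrank |d_i| (ties get averaged ranks).
ranks: |7|->5.5, |8|->7, |1|->1, |6|->4, |7|->5.5, |5|->3, |4|->2
Step 3: Attach original signs; sum ranks with positive sign and with negative sign.
W+ = 5.5 + 7 + 4 = 16.5
W- = 1 + 5.5 + 3 + 2 = 11.5
(Check: W+ + W- = 28 should equal n(n+1)/2 = 28.)
Step 4: Test statistic W = min(W+, W-) = 11.5.
Step 5: Ties in |d|, so use the tie-corrected normal approximation.
        E[W] = n(n+1)/4 = 7*8/4 = 14.
        Tie groups: |d|=7 (t=2); sum(t^3 - t) = 6.
        Var[W] = n(n+1)(2n+1)/24 - sum(t^3-t)/48 = 840/24 - 6/48 = 34.875.
        z = (W - E[W]) / sqrt(Var[W]) = (11.5 - 14) / 5.9055 = -0.4233.
        Two-sided p = 2*Phi(z) = 0.672052.
Step 6: alpha = 0.1. fail to reject H0.

W+ = 16.5, W- = 11.5, W = min = 11.5, p = 0.672052, fail to reject H0.


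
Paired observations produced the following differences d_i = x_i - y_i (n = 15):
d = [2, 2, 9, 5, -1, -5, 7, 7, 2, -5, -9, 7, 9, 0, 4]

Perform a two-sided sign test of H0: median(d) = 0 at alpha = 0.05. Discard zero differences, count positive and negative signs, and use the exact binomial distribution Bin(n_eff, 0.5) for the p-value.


Step 1: Discard zero differences. Original n = 15; n_eff = number of nonzero differences = 14.
Nonzero differences (with sign): +2, +2, +9, +5, -1, -5, +7, +7, +2, -5, -9, +7, +9, +4
Step 2: Count signs: positive = 10, negative = 4.
Step 3: Under H0: P(positive) = 0.5, so the number of positives S ~ Bin(14, 0.5).
Step 4: Two-sided exact p-value = sum of Bin(14,0.5) probabilities at or below the observed probability = 0.179565.
Step 5: alpha = 0.05. fail to reject H0.

n_eff = 14, pos = 10, neg = 4, p = 0.179565, fail to reject H0.


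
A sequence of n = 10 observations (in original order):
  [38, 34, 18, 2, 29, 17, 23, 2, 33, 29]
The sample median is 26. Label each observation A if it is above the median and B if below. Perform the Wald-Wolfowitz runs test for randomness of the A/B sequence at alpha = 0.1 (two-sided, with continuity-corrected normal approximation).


Step 1: Compute median = 26; label A = above, B = below.
Labels in order: AABBABBBAA  (n_A = 5, n_B = 5)
Step 2: Count runs R = 5.
Step 3: Under H0 (random ordering), E[R] = 2*n_A*n_B/(n_A+n_B) + 1 = 2*5*5/10 + 1 = 6.0000.
        Var[R] = 2*n_A*n_B*(2*n_A*n_B - n_A - n_B) / ((n_A+n_B)^2 * (n_A+n_B-1)) = 2000/900 = 2.2222.
        SD[R] = 1.4907.
Step 4: Continuity-corrected z = (R + 0.5 - E[R]) / SD[R] = (5 + 0.5 - 6.0000) / 1.4907 = -0.3354.
Step 5: Two-sided p-value via normal approximation = 2*(1 - Phi(|z|)) = 0.737316.
Step 6: alpha = 0.1. fail to reject H0.

R = 5, z = -0.3354, p = 0.737316, fail to reject H0.


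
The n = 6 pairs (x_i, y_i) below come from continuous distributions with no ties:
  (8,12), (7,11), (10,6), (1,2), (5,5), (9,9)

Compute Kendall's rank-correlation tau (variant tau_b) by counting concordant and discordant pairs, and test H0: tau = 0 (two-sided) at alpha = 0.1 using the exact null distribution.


Step 1: Enumerate the 15 unordered pairs (i,j) with i<j and classify each by sign(x_j-x_i) * sign(y_j-y_i).
  (1,2):dx=-1,dy=-1->C; (1,3):dx=+2,dy=-6->D; (1,4):dx=-7,dy=-10->C; (1,5):dx=-3,dy=-7->C
  (1,6):dx=+1,dy=-3->D; (2,3):dx=+3,dy=-5->D; (2,4):dx=-6,dy=-9->C; (2,5):dx=-2,dy=-6->C
  (2,6):dx=+2,dy=-2->D; (3,4):dx=-9,dy=-4->C; (3,5):dx=-5,dy=-1->C; (3,6):dx=-1,dy=+3->D
  (4,5):dx=+4,dy=+3->C; (4,6):dx=+8,dy=+7->C; (5,6):dx=+4,dy=+4->C
Step 2: C = 10, D = 5, total pairs = 15.
Step 3: tau = (C - D)/(n(n-1)/2) = (10 - 5)/15 = 0.333333.
Step 4: Exact two-sided p-value (enumerate n! = 720 permutations of y under H0): p = 0.469444.
Step 5: alpha = 0.1. fail to reject H0.

tau_b = 0.3333 (C=10, D=5), p = 0.469444, fail to reject H0.


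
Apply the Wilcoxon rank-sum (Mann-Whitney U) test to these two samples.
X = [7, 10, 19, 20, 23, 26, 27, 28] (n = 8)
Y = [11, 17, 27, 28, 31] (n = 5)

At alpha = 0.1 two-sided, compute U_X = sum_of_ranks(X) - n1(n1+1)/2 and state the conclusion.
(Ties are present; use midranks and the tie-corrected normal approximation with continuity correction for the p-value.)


Step 1: Combine and sort all 13 observations; assign midranks.
sorted (value, group): (7,X), (10,X), (11,Y), (17,Y), (19,X), (20,X), (23,X), (26,X), (27,X), (27,Y), (28,X), (28,Y), (31,Y)
ranks: 7->1, 10->2, 11->3, 17->4, 19->5, 20->6, 23->7, 26->8, 27->9.5, 27->9.5, 28->11.5, 28->11.5, 31->13
Step 2: Rank sum for X: R1 = 1 + 2 + 5 + 6 + 7 + 8 + 9.5 + 11.5 = 50.
Step 3: U_X = R1 - n1(n1+1)/2 = 50 - 8*9/2 = 50 - 36 = 14.
       U_Y = n1*n2 - U_X = 40 - 14 = 26.
Step 4: Ties are present, so use the tie-corrected normal approximation (with continuity correction) for the p-value.
Step 5: p-value = 0.419471; compare to alpha = 0.1. fail to reject H0.

U_X = 14, p = 0.419471, fail to reject H0 at alpha = 0.1.


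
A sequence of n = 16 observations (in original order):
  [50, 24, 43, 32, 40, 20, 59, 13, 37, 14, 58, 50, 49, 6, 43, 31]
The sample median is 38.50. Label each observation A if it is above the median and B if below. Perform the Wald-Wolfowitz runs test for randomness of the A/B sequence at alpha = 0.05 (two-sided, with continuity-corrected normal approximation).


Step 1: Compute median = 38.50; label A = above, B = below.
Labels in order: ABABABABBBAAABAB  (n_A = 8, n_B = 8)
Step 2: Count runs R = 12.
Step 3: Under H0 (random ordering), E[R] = 2*n_A*n_B/(n_A+n_B) + 1 = 2*8*8/16 + 1 = 9.0000.
        Var[R] = 2*n_A*n_B*(2*n_A*n_B - n_A - n_B) / ((n_A+n_B)^2 * (n_A+n_B-1)) = 14336/3840 = 3.7333.
        SD[R] = 1.9322.
Step 4: Continuity-corrected z = (R - 0.5 - E[R]) / SD[R] = (12 - 0.5 - 9.0000) / 1.9322 = 1.2939.
Step 5: Two-sided p-value via normal approximation = 2*(1 - Phi(|z|)) = 0.195709.
Step 6: alpha = 0.05. fail to reject H0.

R = 12, z = 1.2939, p = 0.195709, fail to reject H0.


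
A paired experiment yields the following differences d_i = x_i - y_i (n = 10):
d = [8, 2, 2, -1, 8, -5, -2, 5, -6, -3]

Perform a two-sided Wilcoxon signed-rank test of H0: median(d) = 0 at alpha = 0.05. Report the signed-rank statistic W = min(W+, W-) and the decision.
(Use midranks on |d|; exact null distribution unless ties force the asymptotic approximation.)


Step 1: Drop any zero differences (none here) and take |d_i|.
|d| = [8, 2, 2, 1, 8, 5, 2, 5, 6, 3]
Step 2: Midrank |d_i| (ties get averaged ranks).
ranks: |8|->9.5, |2|->3, |2|->3, |1|->1, |8|->9.5, |5|->6.5, |2|->3, |5|->6.5, |6|->8, |3|->5
Step 3: Attach original signs; sum ranks with positive sign and with negative sign.
W+ = 9.5 + 3 + 3 + 9.5 + 6.5 = 31.5
W- = 1 + 6.5 + 3 + 8 + 5 = 23.5
(Check: W+ + W- = 55 should equal n(n+1)/2 = 55.)
Step 4: Test statistic W = min(W+, W-) = 23.5.
Step 5: Ties in |d|, so use the tie-corrected normal approximation.
        E[W] = n(n+1)/4 = 10*11/4 = 27.5.
        Tie groups: |d|=2 (t=3), |d|=5 (t=2), |d|=8 (t=2); sum(t^3 - t) = 36.
        Var[W] = n(n+1)(2n+1)/24 - sum(t^3-t)/48 = 2310/24 - 36/48 = 95.5.
        z = (W - E[W]) / sqrt(Var[W]) = (23.5 - 27.5) / 9.7724 = -0.4093.
        Two-sided p = 2*Phi(z) = 0.682308.
Step 6: alpha = 0.05. fail to reject H0.

W+ = 31.5, W- = 23.5, W = min = 23.5, p = 0.682308, fail to reject H0.


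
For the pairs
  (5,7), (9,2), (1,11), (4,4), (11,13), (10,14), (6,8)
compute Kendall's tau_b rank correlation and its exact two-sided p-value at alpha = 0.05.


Step 1: Enumerate the 21 unordered pairs (i,j) with i<j and classify each by sign(x_j-x_i) * sign(y_j-y_i).
  (1,2):dx=+4,dy=-5->D; (1,3):dx=-4,dy=+4->D; (1,4):dx=-1,dy=-3->C; (1,5):dx=+6,dy=+6->C
  (1,6):dx=+5,dy=+7->C; (1,7):dx=+1,dy=+1->C; (2,3):dx=-8,dy=+9->D; (2,4):dx=-5,dy=+2->D
  (2,5):dx=+2,dy=+11->C; (2,6):dx=+1,dy=+12->C; (2,7):dx=-3,dy=+6->D; (3,4):dx=+3,dy=-7->D
  (3,5):dx=+10,dy=+2->C; (3,6):dx=+9,dy=+3->C; (3,7):dx=+5,dy=-3->D; (4,5):dx=+7,dy=+9->C
  (4,6):dx=+6,dy=+10->C; (4,7):dx=+2,dy=+4->C; (5,6):dx=-1,dy=+1->D; (5,7):dx=-5,dy=-5->C
  (6,7):dx=-4,dy=-6->C
Step 2: C = 13, D = 8, total pairs = 21.
Step 3: tau = (C - D)/(n(n-1)/2) = (13 - 8)/21 = 0.238095.
Step 4: Exact two-sided p-value (enumerate n! = 5040 permutations of y under H0): p = 0.561905.
Step 5: alpha = 0.05. fail to reject H0.

tau_b = 0.2381 (C=13, D=8), p = 0.561905, fail to reject H0.


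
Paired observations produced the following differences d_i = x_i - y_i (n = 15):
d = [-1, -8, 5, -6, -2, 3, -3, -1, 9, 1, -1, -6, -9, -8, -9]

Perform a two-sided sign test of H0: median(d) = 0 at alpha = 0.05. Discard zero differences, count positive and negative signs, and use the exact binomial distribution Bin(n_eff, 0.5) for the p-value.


Step 1: Discard zero differences. Original n = 15; n_eff = number of nonzero differences = 15.
Nonzero differences (with sign): -1, -8, +5, -6, -2, +3, -3, -1, +9, +1, -1, -6, -9, -8, -9
Step 2: Count signs: positive = 4, negative = 11.
Step 3: Under H0: P(positive) = 0.5, so the number of positives S ~ Bin(15, 0.5).
Step 4: Two-sided exact p-value = sum of Bin(15,0.5) probabilities at or below the observed probability = 0.118469.
Step 5: alpha = 0.05. fail to reject H0.

n_eff = 15, pos = 4, neg = 11, p = 0.118469, fail to reject H0.


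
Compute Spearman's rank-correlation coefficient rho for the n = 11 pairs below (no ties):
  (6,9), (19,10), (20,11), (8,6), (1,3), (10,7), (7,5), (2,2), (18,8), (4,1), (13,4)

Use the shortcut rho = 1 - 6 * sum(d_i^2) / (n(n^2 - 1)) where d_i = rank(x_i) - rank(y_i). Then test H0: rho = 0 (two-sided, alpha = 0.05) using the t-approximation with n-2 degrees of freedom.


Step 1: Rank x and y separately (midranks; no ties here).
rank(x): 6->4, 19->10, 20->11, 8->6, 1->1, 10->7, 7->5, 2->2, 18->9, 4->3, 13->8
rank(y): 9->9, 10->10, 11->11, 6->6, 3->3, 7->7, 5->5, 2->2, 8->8, 1->1, 4->4
Step 2: d_i = R_x(i) - R_y(i); compute d_i^2.
  (4-9)^2=25, (10-10)^2=0, (11-11)^2=0, (6-6)^2=0, (1-3)^2=4, (7-7)^2=0, (5-5)^2=0, (2-2)^2=0, (9-8)^2=1, (3-1)^2=4, (8-4)^2=16
sum(d^2) = 50.
Step 3: rho = 1 - 6*50 / (11*(11^2 - 1)) = 1 - 300/1320 = 0.772727.
Step 4: Under H0, t = rho * sqrt((n-2)/(1-rho^2)) = 3.6522 ~ t(9).
Step 5: Two-sided p-value from the t-distribution with 9 df = 0.005299.
Step 6: alpha = 0.05. reject H0.

rho = 0.7727, p = 0.005299, reject H0 at alpha = 0.05.
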